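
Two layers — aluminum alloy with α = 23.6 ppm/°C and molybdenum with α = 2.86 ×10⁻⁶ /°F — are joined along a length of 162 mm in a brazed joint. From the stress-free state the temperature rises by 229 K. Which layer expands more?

molybdenum: α = 2.86×10⁻⁶/°F × 9/5 = 5.15×10⁻⁶/K.
α(aluminum alloy) = 23.6×10⁻⁶/K vs α(molybdenum) = 5.15×10⁻⁶/K.
Higher α expands more for the same ΔT: aluminum alloy.

aluminum alloy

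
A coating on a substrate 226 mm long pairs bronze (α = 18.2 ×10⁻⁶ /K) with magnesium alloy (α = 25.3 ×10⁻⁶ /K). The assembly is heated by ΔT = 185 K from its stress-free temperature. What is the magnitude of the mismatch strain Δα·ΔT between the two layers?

Δα = |18.2 − 25.3|×10⁻⁶/K = 7.10×10⁻⁶/K.
Mismatch strain = Δα·ΔT = 7.10×10⁻⁶ × 185.0 = 1.31×10⁻³.

1.31×10⁻³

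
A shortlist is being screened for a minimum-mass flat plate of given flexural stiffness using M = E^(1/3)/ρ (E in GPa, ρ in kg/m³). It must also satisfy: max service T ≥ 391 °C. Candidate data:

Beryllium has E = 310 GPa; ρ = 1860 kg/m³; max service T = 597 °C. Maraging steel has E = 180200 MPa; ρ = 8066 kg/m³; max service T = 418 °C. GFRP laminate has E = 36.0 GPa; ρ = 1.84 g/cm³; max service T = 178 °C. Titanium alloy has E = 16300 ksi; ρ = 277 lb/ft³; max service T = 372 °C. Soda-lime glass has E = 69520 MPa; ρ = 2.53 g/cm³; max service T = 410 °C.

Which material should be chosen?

beryllium

Screen on constraints: max service T ≥ 391 °C. Survivors: beryllium, maraging steel, soda-lime glass.
Convert each candidate to consistent units, then evaluate M:
  beryllium: E = 310.0 GPa, ρ = 1860 kg/m³
  maraging steel: E = 180.2 GPa, ρ = 8066 kg/m³
  soda-lime glass: E = 69.52 GPa, ρ = 2530 kg/m³
  beryllium: M = 3.64×10⁻³
  soda-lime glass: M = 1.63×10⁻³
  maraging steel: M = 0.700×10⁻³
The maximum is for beryllium.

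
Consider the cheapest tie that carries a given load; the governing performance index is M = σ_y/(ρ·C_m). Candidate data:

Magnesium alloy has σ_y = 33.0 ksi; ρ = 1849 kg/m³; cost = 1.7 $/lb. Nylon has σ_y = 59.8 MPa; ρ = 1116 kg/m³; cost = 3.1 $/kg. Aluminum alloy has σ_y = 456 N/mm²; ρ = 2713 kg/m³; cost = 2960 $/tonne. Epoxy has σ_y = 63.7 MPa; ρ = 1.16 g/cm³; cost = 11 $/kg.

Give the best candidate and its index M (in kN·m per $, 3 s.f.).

Convert each candidate to consistent units, then evaluate M:
  magnesium alloy: σ_y = 227.5 MPa, ρ = 1849 kg/m³, cost = 3.748 $/kg
  nylon: σ_y = 59.80 MPa, ρ = 1116 kg/m³, cost = 3.100 $/kg
  aluminum alloy: σ_y = 456.0 MPa, ρ = 2713 kg/m³, cost = 2.960 $/kg
  epoxy: σ_y = 63.70 MPa, ρ = 1160 kg/m³, cost = 11.00 $/kg
  aluminum alloy: M = 56.8 kN·m per $
  magnesium alloy: M = 32.8 kN·m per $
  nylon: M = 17.3 kN·m per $
  epoxy: M = 4.99 kN·m per $
Aluminum alloy ranks first.

aluminum alloy, M = 56.8 kN·m per $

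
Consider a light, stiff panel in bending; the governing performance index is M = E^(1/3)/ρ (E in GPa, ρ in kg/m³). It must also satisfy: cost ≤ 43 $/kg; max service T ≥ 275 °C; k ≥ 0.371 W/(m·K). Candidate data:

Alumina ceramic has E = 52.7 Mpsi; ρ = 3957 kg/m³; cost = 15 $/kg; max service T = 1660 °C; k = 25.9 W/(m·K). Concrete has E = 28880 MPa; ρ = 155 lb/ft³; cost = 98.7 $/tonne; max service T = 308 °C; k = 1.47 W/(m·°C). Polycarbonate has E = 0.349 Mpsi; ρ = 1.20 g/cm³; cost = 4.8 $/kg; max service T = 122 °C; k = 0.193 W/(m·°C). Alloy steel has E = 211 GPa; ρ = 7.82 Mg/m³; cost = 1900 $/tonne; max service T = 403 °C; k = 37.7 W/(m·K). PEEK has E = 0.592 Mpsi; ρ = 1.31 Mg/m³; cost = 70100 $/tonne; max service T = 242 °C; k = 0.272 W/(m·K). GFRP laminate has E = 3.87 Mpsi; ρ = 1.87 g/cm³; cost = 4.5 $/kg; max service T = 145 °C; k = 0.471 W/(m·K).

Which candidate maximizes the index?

Screen on constraints: cost ≤ 43 $/kg; max service T ≥ 275 °C; k ≥ 0.371 W/(m·K). Survivors: alumina ceramic, concrete, alloy steel.
Normalizing units and computing the index:
  alumina ceramic: E = 363.4 GPa, ρ = 3957 kg/m³
  concrete: E = 28.88 GPa, ρ = 2483 kg/m³
  alloy steel: E = 211.0 GPa, ρ = 7820 kg/m³
  alumina ceramic: M = 1.80×10⁻³
  concrete: M = 1.24×10⁻³
  alloy steel: M = 0.761×10⁻³
Alumina ceramic ranks first.

alumina ceramic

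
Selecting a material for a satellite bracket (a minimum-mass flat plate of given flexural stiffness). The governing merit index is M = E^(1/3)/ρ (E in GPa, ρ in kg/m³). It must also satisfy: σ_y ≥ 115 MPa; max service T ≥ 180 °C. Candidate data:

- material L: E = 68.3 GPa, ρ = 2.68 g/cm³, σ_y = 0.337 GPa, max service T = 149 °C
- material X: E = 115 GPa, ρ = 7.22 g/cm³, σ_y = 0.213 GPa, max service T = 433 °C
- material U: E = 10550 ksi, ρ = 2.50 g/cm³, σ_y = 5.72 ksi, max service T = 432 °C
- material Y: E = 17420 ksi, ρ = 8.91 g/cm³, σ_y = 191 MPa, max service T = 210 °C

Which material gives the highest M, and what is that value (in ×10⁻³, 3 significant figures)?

Screen on constraints: σ_y ≥ 115 MPa; max service T ≥ 180 °C. Survivors: material X, material Y.
In SI units:
  material X: E = 115.0 GPa, ρ = 7220 kg/m³
  material Y: E = 120.1 GPa, ρ = 8910 kg/m³
  material X: M = 0.674×10⁻³
  material Y: M = 0.554×10⁻³
Material X ranks first.

material X, M = 0.674×10⁻³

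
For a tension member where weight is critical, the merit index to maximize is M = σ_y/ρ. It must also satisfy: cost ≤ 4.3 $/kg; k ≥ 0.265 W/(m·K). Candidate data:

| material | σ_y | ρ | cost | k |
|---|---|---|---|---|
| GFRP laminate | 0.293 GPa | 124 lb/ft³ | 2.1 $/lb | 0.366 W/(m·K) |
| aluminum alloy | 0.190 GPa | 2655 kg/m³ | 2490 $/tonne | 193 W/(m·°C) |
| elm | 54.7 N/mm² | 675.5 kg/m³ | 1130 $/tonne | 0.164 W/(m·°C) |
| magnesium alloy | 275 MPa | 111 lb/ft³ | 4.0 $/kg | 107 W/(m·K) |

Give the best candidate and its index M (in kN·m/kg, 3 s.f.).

Screen on constraints: cost ≤ 4.3 $/kg; k ≥ 0.265 W/(m·K). Survivors: aluminum alloy, magnesium alloy.
Convert each candidate to consistent units, then evaluate M:
  aluminum alloy: σ_y = 190.0 MPa, ρ = 2655 kg/m³
  magnesium alloy: σ_y = 275.0 MPa, ρ = 1778 kg/m³
  magnesium alloy: M = 155 kN·m/kg
  aluminum alloy: M = 71.6 kN·m/kg
Magnesium alloy ranks first.

magnesium alloy, M = 155 kN·m/kg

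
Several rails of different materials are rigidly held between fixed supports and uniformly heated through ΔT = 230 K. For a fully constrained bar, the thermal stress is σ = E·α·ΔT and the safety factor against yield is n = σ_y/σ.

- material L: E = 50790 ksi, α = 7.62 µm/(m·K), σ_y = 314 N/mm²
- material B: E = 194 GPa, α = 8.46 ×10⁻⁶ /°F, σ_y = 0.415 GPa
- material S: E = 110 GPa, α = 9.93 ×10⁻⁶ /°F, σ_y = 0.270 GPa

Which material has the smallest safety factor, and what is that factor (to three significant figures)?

material L, n = 0.512

Converting E to GPa, α to ×10⁻⁶/K, σ_y to MPa, then σ and n for each:
  material L: E = 350.2, α = 7.62, σ_y = 314.0 → σ = 614 MPa, n = 0.512
  material B: E = 194.0, α = 15.2, σ_y = 415.0 → σ = 679 MPa, n = 0.611
  material S: E = 110.0, α = 17.9, σ_y = 270.0 → σ = 452 MPa, n = 0.597
The minimum is material L at n = 0.512.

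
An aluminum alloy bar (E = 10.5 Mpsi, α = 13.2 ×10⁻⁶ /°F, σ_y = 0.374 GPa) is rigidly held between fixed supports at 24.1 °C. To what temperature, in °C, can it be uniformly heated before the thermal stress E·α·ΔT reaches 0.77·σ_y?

192 °C

E = 10.5 Mpsi = 72.39 GPa.
α = 13.2×10⁻⁶/°F × 9/5 = 23.8×10⁻⁶/K.
σ_y = 0.374 GPa = 374.0 MPa.
E·α·ΔT = 288.0 MPa ⇒ ΔT = 288.0 / (72.39×10³ × 23.8×10⁻⁶) = 167.4 K.
T = 24.1 + 167.4 = 191.5 °C.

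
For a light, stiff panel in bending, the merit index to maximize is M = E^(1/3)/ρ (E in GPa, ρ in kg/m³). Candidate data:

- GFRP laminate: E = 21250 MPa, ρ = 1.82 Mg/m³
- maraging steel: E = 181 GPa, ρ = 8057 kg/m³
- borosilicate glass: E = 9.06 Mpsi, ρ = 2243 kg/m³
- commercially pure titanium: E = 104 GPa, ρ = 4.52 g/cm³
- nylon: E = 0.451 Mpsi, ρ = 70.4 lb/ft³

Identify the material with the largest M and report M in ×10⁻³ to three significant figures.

Putting every candidate on a common basis:
  GFRP laminate: E = 21.25 GPa, ρ = 1820 kg/m³
  maraging steel: E = 181.0 GPa, ρ = 8057 kg/m³
  borosilicate glass: E = 62.47 GPa, ρ = 2243 kg/m³
  commercially pure titanium: E = 104.0 GPa, ρ = 4520 kg/m³
  nylon: E = 3.110 GPa, ρ = 1128 kg/m³
  borosilicate glass: M = 1.77×10⁻³
  GFRP laminate: M = 1.52×10⁻³
  nylon: M = 1.29×10⁻³
  commercially pure titanium: M = 1.04×10⁻³
  maraging steel: M = 0.702×10⁻³
The maximum is for borosilicate glass.

borosilicate glass, M = 1.77×10⁻³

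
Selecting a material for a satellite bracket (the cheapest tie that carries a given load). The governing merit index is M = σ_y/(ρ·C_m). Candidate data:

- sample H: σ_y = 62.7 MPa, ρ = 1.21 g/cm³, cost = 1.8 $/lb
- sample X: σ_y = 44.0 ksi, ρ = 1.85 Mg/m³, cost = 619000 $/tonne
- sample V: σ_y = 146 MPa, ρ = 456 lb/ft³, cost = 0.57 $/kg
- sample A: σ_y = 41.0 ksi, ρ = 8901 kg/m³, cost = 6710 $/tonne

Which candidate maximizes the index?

sample V

Putting every candidate on a common basis:
  sample H: σ_y = 62.70 MPa, ρ = 1210 kg/m³, cost = 3.968 $/kg
  sample X: σ_y = 303.4 MPa, ρ = 1850 kg/m³, cost = 619.0 $/kg
  sample V: σ_y = 146.0 MPa, ρ = 7304 kg/m³, cost = 0.5700 $/kg
  sample A: σ_y = 282.7 MPa, ρ = 8901 kg/m³, cost = 6.710 $/kg
  sample V: M = 35.1 kN·m per $
  sample H: M = 13.1 kN·m per $
  sample A: M = 4.73 kN·m per $
  sample X: M = 0.265 kN·m per $
Highest index: sample V.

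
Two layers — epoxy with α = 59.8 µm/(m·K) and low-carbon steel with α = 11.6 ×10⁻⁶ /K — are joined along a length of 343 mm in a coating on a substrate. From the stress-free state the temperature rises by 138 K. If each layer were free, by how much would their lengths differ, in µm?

Δα = |59.8 − 11.6|×10⁻⁶/K = 48.2×10⁻⁶/K.
ΔL_mismatch = Δα·L·ΔT = 48.2×10⁻⁶ × 343.0 mm × 138.0 K = 2280 µm.

2280 µm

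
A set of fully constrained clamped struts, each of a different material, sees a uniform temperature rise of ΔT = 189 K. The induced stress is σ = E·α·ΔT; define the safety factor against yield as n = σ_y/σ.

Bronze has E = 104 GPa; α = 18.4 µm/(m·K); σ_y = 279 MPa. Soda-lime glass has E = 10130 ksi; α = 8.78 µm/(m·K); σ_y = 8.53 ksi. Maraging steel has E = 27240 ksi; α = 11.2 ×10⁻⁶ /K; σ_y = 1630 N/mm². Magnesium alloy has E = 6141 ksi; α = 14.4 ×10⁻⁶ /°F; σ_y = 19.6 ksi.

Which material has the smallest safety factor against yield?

In consistent units (E in GPa, α in ×10⁻⁶/K, σ_y in MPa):
  bronze: E = 104.0, α = 18.4, σ_y = 279.0 → σ = 362 MPa, n = 0.771
  soda-lime glass: E = 69.84, α = 8.78, σ_y = 58.81 → σ = 116 MPa, n = 0.507
  maraging steel: E = 187.8, α = 11.2, σ_y = 1630 → σ = 398 MPa, n = 4.10
  magnesium alloy: E = 42.34, α = 25.9, σ_y = 135.1 → σ = 207 MPa, n = 0.652
The minimum is soda-lime glass at n = 0.507.

soda-lime glass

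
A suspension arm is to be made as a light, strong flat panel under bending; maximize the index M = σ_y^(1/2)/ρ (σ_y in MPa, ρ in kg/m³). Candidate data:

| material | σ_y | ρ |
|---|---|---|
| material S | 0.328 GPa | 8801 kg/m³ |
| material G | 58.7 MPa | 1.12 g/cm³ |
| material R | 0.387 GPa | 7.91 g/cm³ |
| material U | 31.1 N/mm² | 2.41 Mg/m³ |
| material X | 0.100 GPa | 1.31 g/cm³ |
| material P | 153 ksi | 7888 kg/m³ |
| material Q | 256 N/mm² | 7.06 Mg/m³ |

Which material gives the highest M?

material X

After converting to SI:
  material S: σ_y = 328.0 MPa, ρ = 8801 kg/m³
  material G: σ_y = 58.70 MPa, ρ = 1120 kg/m³
  material R: σ_y = 387.0 MPa, ρ = 7910 kg/m³
  material U: σ_y = 31.10 MPa, ρ = 2410 kg/m³
  material X: σ_y = 100.0 MPa, ρ = 1310 kg/m³
  material P: σ_y = 1055 MPa, ρ = 7888 kg/m³
  material Q: σ_y = 256.0 MPa, ρ = 7060 kg/m³
  material X: M = 7.63×10⁻³
  material G: M = 6.84×10⁻³
  material P: M = 4.12×10⁻³
  material R: M = 2.49×10⁻³
  material U: M = 2.31×10⁻³
  material Q: M = 2.27×10⁻³
  material S: M = 2.06×10⁻³
Material X ranks first.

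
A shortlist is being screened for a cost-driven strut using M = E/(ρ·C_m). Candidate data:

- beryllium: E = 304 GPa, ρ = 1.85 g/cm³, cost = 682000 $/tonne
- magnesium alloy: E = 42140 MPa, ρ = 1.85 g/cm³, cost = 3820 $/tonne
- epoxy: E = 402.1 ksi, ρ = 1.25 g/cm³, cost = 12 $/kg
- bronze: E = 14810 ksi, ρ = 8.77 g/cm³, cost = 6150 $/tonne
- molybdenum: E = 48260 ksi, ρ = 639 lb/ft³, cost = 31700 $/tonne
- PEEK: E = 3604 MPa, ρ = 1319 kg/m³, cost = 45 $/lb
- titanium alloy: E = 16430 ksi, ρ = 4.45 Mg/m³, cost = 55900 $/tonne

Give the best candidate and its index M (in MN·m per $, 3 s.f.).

After converting to SI:
  beryllium: E = 304.0 GPa, ρ = 1850 kg/m³, cost = 682.0 $/kg
  magnesium alloy: E = 42.14 GPa, ρ = 1850 kg/m³, cost = 3.820 $/kg
  epoxy: E = 2.772 GPa, ρ = 1250 kg/m³, cost = 12.00 $/kg
  bronze: E = 102.1 GPa, ρ = 8770 kg/m³, cost = 6.150 $/kg
  molybdenum: E = 332.7 GPa, ρ = 10240 kg/m³, cost = 31.70 $/kg
  PEEK: E = 3.604 GPa, ρ = 1319 kg/m³, cost = 99.21 $/kg
  titanium alloy: E = 113.3 GPa, ρ = 4450 kg/m³, cost = 55.90 $/kg
  magnesium alloy: M = 5.96 MN·m per $
  bronze: M = 1.89 MN·m per $
  molybdenum: M = 1.03 MN·m per $
  titanium alloy: M = 0.455 MN·m per $
  beryllium: M = 0.241 MN·m per $
  epoxy: M = 0.185 MN·m per $
  PEEK: M = 0.0275 MN·m per $
Highest index: magnesium alloy.

magnesium alloy, M = 5.96 MN·m per $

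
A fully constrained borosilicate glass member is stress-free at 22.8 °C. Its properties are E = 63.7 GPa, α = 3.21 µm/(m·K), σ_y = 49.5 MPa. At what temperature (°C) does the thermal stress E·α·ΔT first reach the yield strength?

E·α·ΔT = 49.50 MPa ⇒ ΔT = 49.50 / (63.70×10³ × 3.21×10⁻⁶) = 242.1 K.
T = 22.8 + 242.1 = 264.9 °C.

265 °C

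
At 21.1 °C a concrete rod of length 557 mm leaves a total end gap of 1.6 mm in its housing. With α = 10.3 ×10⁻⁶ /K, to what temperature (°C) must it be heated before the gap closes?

300 °C

α·L₀·ΔT = 1.6 mm ⇒ ΔT = 1.6 / (10.3×10⁻⁶ × 557.0) = 278.9 K.
T = 21.1 + 278.9 = 300.0 °C.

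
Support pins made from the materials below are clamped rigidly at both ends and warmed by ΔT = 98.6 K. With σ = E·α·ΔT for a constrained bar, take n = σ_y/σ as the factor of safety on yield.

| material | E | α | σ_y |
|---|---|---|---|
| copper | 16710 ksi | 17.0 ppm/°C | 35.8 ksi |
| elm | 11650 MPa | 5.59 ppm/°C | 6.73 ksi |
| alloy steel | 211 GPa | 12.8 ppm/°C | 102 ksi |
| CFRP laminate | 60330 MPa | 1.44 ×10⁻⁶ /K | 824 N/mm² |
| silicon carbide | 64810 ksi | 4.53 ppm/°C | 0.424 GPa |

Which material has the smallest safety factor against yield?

copper

With everything in SI (GPa, ×10⁻⁶/K, MPa):
  copper: E = 115.2, α = 17.0, σ_y = 246.8 → σ = 193 MPa, n = 1.28
  elm: E = 11.65, α = 5.59, σ_y = 46.40 → σ = 6.42 MPa, n = 7.23
  alloy steel: E = 211.0, α = 12.8, σ_y = 703.3 → σ = 266 MPa, n = 2.64
  CFRP laminate: E = 60.33, α = 1.44, σ_y = 824.0 → σ = 8.57 MPa, n = 96.2
  silicon carbide: E = 446.8, α = 4.53, σ_y = 424.0 → σ = 200 MPa, n = 2.12
Smallest n: copper with n = 1.28.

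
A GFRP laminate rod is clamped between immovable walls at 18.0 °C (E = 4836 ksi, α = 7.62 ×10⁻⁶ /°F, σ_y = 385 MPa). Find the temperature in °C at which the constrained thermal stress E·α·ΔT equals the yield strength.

E = 4836 ksi = 33.34 GPa.
α = 7.62×10⁻⁶/°F × 9/5 = 13.7×10⁻⁶/K.
E·α·ΔT = 385.0 MPa ⇒ ΔT = 385.0 / (33.34×10³ × 13.7×10⁻⁶) = 841.8 K.
T = 18.0 + 841.8 = 859.8 °C.

860 °C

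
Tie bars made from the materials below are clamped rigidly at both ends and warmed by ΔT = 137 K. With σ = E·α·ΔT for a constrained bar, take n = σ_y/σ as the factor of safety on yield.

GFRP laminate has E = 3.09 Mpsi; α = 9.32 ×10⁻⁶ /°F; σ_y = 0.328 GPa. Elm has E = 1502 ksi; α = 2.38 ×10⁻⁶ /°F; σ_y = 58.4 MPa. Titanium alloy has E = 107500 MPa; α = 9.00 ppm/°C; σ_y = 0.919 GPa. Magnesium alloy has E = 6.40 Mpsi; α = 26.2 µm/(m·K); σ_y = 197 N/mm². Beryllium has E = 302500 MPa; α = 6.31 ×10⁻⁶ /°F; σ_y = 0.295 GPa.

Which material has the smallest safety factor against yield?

beryllium

Converting E to GPa, α to ×10⁻⁶/K, σ_y to MPa, then σ and n for each:
  GFRP laminate: E = 21.30, α = 16.8, σ_y = 328.0 → σ = 49.0 MPa, n = 6.70
  elm: E = 10.36, α = 4.28, σ_y = 58.40 → σ = 6.08 MPa, n = 9.61
  titanium alloy: E = 107.5, α = 9.00, σ_y = 919.0 → σ = 133 MPa, n = 6.93
  magnesium alloy: E = 44.13, α = 26.2, σ_y = 197.0 → σ = 158 MPa, n = 1.24
  beryllium: E = 302.5, α = 11.4, σ_y = 295.0 → σ = 471 MPa, n = 0.627
Smallest n: beryllium with n = 0.627.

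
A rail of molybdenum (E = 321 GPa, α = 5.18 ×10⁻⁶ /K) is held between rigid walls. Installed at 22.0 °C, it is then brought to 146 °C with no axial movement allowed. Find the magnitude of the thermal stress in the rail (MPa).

ΔT = 124.0 K. Constrained thermal stress σ = E·α·ΔT = 321.0×10³ MPa × 5.18×10⁻⁶ × 124.0 = 206 MPa (compressive).

206 MPa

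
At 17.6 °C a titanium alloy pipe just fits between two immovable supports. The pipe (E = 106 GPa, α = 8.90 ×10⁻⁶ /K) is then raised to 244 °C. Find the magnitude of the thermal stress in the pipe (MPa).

214 MPa

ΔT = 226.4 K. Constrained thermal stress σ = E·α·ΔT = 106.0×10³ MPa × 8.90×10⁻⁶ × 226.4 = 214 MPa (compressive).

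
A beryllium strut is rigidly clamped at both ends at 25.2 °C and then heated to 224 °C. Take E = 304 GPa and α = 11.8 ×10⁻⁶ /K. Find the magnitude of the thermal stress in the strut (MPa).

ΔT = 198.8 K. Constrained thermal stress σ = E·α·ΔT = 304.0×10³ MPa × 11.8×10⁻⁶ × 198.8 = 713 MPa (compressive).

713 MPa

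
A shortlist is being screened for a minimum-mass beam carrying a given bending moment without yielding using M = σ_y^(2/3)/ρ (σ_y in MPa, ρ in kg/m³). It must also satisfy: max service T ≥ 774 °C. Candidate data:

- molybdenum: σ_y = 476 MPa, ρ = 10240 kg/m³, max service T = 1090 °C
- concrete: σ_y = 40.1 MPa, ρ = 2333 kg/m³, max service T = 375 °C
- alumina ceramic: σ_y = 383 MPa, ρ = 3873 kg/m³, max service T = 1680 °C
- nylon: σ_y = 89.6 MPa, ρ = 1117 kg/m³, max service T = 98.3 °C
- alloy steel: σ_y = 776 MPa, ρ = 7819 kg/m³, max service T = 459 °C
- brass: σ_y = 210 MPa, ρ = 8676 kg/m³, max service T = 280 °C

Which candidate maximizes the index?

alumina ceramic

Screen on constraints: max service T ≥ 774 °C. Survivors: molybdenum, alumina ceramic.
Per-candidate index values:
  alumina ceramic: M = 13.6×10⁻³
  molybdenum: M = 5.95×10⁻³
Alumina ceramic ranks first.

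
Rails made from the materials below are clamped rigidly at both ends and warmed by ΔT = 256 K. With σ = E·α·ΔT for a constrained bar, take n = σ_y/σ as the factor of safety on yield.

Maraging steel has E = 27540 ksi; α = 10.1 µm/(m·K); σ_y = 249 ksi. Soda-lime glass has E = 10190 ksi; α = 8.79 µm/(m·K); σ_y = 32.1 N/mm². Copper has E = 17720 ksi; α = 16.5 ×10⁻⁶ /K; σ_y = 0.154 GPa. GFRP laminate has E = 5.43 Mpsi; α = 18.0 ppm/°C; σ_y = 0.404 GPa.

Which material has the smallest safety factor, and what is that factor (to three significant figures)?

Converting E to GPa, α to ×10⁻⁶/K, σ_y to MPa, then σ and n for each:
  maraging steel: E = 189.9, α = 10.1, σ_y = 1717 → σ = 491 MPa, n = 3.50
  soda-lime glass: E = 70.26, α = 8.79, σ_y = 32.10 → σ = 158 MPa, n = 0.203
  copper: E = 122.2, α = 16.5, σ_y = 154.0 → σ = 516 MPa, n = 0.298
  GFRP laminate: E = 37.44, α = 18.0, σ_y = 404.0 → σ = 173 MPa, n = 2.34
The minimum is soda-lime glass at n = 0.203.

soda-lime glass, n = 0.203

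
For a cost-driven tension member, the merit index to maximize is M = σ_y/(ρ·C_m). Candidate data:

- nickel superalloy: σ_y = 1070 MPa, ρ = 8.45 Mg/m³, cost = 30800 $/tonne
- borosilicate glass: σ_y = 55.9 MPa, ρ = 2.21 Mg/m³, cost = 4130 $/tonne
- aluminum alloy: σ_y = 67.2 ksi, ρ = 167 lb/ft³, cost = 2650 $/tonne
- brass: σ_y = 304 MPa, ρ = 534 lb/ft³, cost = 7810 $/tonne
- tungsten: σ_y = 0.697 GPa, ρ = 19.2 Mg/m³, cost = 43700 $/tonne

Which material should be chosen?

aluminum alloy

After converting to SI:
  nickel superalloy: σ_y = 1070 MPa, ρ = 8450 kg/m³, cost = 30.80 $/kg
  borosilicate glass: σ_y = 55.90 MPa, ρ = 2210 kg/m³, cost = 4.130 $/kg
  aluminum alloy: σ_y = 463.3 MPa, ρ = 2675 kg/m³, cost = 2.650 $/kg
  brass: σ_y = 304.0 MPa, ρ = 8554 kg/m³, cost = 7.810 $/kg
  tungsten: σ_y = 697.0 MPa, ρ = 19200 kg/m³, cost = 43.70 $/kg
  aluminum alloy: M = 65.4 kN·m per $
  borosilicate glass: M = 6.12 kN·m per $
  brass: M = 4.55 kN·m per $
  nickel superalloy: M = 4.11 kN·m per $
  tungsten: M = 0.831 kN·m per $
Aluminum alloy has the largest M.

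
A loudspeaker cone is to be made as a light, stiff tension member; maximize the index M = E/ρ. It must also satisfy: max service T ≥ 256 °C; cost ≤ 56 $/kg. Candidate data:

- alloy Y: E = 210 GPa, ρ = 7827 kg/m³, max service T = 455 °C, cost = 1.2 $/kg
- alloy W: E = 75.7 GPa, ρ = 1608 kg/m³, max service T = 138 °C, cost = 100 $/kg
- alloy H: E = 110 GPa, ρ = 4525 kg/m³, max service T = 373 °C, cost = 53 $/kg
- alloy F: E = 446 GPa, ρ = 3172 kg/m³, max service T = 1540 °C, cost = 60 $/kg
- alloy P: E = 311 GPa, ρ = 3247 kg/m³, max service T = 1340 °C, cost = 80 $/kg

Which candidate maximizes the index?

alloy Y

Screen on constraints: max service T ≥ 256 °C; cost ≤ 56 $/kg. Survivors: alloy Y, alloy H.
Computing M directly (units already consistent):
  alloy Y: M = 26.8 MN·m/kg
  alloy H: M = 24.3 MN·m/kg
Highest index: alloy Y.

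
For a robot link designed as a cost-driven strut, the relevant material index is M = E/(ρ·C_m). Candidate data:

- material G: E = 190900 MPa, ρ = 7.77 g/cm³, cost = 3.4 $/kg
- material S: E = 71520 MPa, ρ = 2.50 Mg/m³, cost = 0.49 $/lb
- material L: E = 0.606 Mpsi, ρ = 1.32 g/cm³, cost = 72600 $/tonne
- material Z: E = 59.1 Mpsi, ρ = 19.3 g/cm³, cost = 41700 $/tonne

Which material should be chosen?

material S

Normalizing units and computing the index:
  material G: E = 190.9 GPa, ρ = 7770 kg/m³, cost = 3.400 $/kg
  material S: E = 71.52 GPa, ρ = 2500 kg/m³, cost = 1.080 $/kg
  material L: E = 4.178 GPa, ρ = 1320 kg/m³, cost = 72.60 $/kg
  material Z: E = 407.5 GPa, ρ = 19300 kg/m³, cost = 41.70 $/kg
  material S: M = 26.5 MN·m per $
  material G: M = 7.23 MN·m per $
  material Z: M = 0.506 MN·m per $
  material L: M = 0.0436 MN·m per $
Material S ranks first.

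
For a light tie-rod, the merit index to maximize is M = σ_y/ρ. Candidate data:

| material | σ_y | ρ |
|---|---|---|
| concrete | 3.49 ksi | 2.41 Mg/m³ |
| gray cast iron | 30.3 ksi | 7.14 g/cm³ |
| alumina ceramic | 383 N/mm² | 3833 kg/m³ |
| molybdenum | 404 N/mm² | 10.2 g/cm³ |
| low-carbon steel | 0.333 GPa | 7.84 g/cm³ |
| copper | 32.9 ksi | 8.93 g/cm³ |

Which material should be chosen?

alumina ceramic

In SI units:
  concrete: σ_y = 24.06 MPa, ρ = 2410 kg/m³
  gray cast iron: σ_y = 208.9 MPa, ρ = 7140 kg/m³
  alumina ceramic: σ_y = 383.0 MPa, ρ = 3833 kg/m³
  molybdenum: σ_y = 404.0 MPa, ρ = 10200 kg/m³
  low-carbon steel: σ_y = 333.0 MPa, ρ = 7840 kg/m³
  copper: σ_y = 226.8 MPa, ρ = 8930 kg/m³
  alumina ceramic: M = 99.9 kN·m/kg
  low-carbon steel: M = 42.5 kN·m/kg
  molybdenum: M = 39.6 kN·m/kg
  gray cast iron: M = 29.3 kN·m/kg
  copper: M = 25.4 kN·m/kg
  concrete: M = 9.98 kN·m/kg
Alumina ceramic has the largest M.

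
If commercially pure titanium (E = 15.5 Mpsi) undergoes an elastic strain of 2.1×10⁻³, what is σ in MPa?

E = 15.5 Mpsi = 106.9 GPa.
σ = E·ε = 106900 MPa × 2.1×10⁻³ = 224 MPa.

224 MPa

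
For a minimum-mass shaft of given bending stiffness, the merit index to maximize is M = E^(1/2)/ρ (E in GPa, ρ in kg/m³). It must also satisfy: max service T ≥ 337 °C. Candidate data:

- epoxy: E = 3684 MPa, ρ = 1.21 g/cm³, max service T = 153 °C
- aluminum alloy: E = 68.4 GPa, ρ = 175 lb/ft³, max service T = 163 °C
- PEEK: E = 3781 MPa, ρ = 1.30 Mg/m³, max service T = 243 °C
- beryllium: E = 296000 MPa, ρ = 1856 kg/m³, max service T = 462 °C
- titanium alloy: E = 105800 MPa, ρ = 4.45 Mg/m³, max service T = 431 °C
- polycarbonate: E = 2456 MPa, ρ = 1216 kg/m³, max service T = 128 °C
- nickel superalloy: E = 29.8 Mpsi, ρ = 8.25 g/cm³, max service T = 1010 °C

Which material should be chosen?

beryllium

Screen on constraints: max service T ≥ 337 °C. Survivors: beryllium, titanium alloy, nickel superalloy.
In SI units:
  beryllium: E = 296.0 GPa, ρ = 1856 kg/m³
  titanium alloy: E = 105.8 GPa, ρ = 4450 kg/m³
  nickel superalloy: E = 205.5 GPa, ρ = 8250 kg/m³
  beryllium: M = 9.27×10⁻³
  titanium alloy: M = 2.31×10⁻³
  nickel superalloy: M = 1.74×10⁻³
Beryllium ranks first.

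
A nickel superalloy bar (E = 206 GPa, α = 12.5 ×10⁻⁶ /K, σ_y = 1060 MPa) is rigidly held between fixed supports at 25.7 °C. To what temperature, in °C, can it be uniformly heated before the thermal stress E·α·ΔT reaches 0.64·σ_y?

289 °C

E·α·ΔT = 678.4 MPa ⇒ ΔT = 678.4 / (206.0×10³ × 12.5×10⁻⁶) = 263.5 K.
T = 25.7 + 263.5 = 289.2 °C.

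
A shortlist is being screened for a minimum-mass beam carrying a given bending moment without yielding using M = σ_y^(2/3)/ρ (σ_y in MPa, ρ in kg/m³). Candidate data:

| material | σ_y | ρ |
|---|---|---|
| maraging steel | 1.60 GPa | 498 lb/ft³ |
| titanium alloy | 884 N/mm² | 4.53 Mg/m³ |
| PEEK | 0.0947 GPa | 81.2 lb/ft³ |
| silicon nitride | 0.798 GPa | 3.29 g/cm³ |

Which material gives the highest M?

Convert each candidate to consistent units, then evaluate M:
  maraging steel: σ_y = 1600 MPa, ρ = 7977 kg/m³
  titanium alloy: σ_y = 884.0 MPa, ρ = 4530 kg/m³
  PEEK: σ_y = 94.70 MPa, ρ = 1301 kg/m³
  silicon nitride: σ_y = 798.0 MPa, ρ = 3290 kg/m³
  silicon nitride: M = 26.2×10⁻³
  titanium alloy: M = 20.3×10⁻³
  maraging steel: M = 17.1×10⁻³
  PEEK: M = 16.0×10⁻³
Highest index: silicon nitride.

silicon nitride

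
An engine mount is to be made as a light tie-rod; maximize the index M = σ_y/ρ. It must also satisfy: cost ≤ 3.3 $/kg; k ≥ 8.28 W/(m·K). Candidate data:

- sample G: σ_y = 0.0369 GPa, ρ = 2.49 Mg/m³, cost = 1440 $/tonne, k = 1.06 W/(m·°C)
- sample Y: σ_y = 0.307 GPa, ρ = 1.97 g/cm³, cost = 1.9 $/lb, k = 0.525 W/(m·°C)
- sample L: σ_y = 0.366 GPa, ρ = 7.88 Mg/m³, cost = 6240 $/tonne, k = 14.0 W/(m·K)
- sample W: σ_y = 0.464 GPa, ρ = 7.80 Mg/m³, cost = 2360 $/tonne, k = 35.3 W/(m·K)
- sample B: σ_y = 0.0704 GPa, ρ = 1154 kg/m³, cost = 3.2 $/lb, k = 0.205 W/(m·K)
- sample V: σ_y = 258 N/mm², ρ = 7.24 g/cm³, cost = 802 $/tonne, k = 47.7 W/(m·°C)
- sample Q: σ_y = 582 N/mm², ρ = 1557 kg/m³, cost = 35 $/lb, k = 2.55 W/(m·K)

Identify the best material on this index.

sample W

Screen on constraints: cost ≤ 3.3 $/kg; k ≥ 8.28 W/(m·K). Survivors: sample W, sample V.
In SI units:
  sample W: σ_y = 464.0 MPa, ρ = 7800 kg/m³
  sample V: σ_y = 258.0 MPa, ρ = 7240 kg/m³
  sample W: M = 59.5 kN·m/kg
  sample V: M = 35.6 kN·m/kg
The maximum is for sample W.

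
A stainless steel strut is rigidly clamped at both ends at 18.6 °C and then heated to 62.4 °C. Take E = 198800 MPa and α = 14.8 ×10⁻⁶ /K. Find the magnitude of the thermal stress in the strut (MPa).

E = 198800 MPa = 198.8 GPa.
ΔT = 43.80 K. Constrained thermal stress σ = E·α·ΔT = 198.8×10³ MPa × 14.8×10⁻⁶ × 43.80 = 129 MPa (compressive).

129 MPa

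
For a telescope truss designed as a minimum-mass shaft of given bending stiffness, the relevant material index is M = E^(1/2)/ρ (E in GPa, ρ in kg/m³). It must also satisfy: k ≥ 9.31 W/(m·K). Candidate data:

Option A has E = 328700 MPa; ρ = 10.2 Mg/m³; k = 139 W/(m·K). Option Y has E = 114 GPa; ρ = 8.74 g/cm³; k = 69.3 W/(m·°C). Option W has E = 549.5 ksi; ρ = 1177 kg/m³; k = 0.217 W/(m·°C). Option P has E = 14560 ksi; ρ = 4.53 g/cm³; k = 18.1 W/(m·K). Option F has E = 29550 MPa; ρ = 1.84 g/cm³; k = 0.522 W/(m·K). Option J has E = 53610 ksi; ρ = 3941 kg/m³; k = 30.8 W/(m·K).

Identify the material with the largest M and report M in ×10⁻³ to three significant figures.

Screen on constraints: k ≥ 9.31 W/(m·K). Survivors: option A, option Y, option P, option J.
After converting to SI:
  option A: E = 328.7 GPa, ρ = 10200 kg/m³
  option Y: E = 114.0 GPa, ρ = 8740 kg/m³
  option P: E = 100.4 GPa, ρ = 4530 kg/m³
  option J: E = 369.6 GPa, ρ = 3941 kg/m³
  option J: M = 4.88×10⁻³
  option P: M = 2.21×10⁻³
  option A: M = 1.78×10⁻³
  option Y: M = 1.22×10⁻³
Option J ranks first.

option J, M = 4.88×10⁻³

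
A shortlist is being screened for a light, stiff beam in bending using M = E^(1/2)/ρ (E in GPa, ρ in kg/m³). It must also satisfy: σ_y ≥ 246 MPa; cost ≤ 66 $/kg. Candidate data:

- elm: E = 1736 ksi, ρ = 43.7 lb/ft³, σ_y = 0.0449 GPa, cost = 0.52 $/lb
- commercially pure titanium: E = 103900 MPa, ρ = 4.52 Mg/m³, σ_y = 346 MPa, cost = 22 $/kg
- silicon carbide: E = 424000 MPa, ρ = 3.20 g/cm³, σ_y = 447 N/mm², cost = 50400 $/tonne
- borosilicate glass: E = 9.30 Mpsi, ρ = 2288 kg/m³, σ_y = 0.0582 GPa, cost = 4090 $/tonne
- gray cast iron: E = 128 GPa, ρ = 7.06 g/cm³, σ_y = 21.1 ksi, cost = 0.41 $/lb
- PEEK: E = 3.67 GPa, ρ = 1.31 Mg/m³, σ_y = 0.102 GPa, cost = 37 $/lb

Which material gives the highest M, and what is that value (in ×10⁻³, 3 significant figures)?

silicon carbide, M = 6.43×10⁻³

Screen on constraints: σ_y ≥ 246 MPa; cost ≤ 66 $/kg. Survivors: commercially pure titanium, silicon carbide.
Convert each candidate to consistent units, then evaluate M:
  commercially pure titanium: E = 103.9 GPa, ρ = 4520 kg/m³
  silicon carbide: E = 424.0 GPa, ρ = 3200 kg/m³
  silicon carbide: M = 6.43×10⁻³
  commercially pure titanium: M = 2.26×10⁻³
Silicon carbide has the largest M.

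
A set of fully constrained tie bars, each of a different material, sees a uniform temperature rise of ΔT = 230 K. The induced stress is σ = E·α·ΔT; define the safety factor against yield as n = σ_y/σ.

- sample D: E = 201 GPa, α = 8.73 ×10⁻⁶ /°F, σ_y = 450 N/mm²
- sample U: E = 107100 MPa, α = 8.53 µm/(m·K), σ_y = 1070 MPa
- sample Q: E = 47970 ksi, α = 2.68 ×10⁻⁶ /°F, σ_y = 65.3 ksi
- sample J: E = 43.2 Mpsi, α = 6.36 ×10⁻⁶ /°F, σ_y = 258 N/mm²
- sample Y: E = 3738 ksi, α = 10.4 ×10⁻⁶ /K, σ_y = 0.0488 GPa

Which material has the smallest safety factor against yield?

sample J

In consistent units (E in GPa, α in ×10⁻⁶/K, σ_y in MPa):
  sample D: E = 201.0, α = 15.7, σ_y = 450.0 → σ = 726 MPa, n = 0.619
  sample U: E = 107.1, α = 8.53, σ_y = 1070 → σ = 210 MPa, n = 5.09
  sample Q: E = 330.7, α = 4.82, σ_y = 450.2 → σ = 367 MPa, n = 1.23
  sample J: E = 297.9, α = 11.4, σ_y = 258.0 → σ = 784 MPa, n = 0.329
  sample Y: E = 25.77, α = 10.4, σ_y = 48.80 → σ = 61.6 MPa, n = 0.792
Sample J has the lowest safety factor, n = 0.329.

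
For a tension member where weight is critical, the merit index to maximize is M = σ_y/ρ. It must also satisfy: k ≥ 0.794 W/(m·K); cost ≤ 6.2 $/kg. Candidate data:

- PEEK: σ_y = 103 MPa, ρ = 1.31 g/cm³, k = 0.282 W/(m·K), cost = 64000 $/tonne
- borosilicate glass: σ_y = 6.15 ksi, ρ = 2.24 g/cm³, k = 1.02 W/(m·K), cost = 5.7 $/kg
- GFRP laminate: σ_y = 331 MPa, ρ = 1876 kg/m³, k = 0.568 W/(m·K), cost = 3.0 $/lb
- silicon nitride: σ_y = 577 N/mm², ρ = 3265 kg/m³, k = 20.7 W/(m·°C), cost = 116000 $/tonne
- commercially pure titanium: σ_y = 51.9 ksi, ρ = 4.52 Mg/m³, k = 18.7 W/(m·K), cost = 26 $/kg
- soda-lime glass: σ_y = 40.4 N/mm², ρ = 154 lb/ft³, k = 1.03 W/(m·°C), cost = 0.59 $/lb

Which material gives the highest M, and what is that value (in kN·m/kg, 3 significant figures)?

borosilicate glass, M = 18.9 kN·m/kg

Screen on constraints: k ≥ 0.794 W/(m·K); cost ≤ 6.2 $/kg. Survivors: borosilicate glass, soda-lime glass.
Normalizing units and computing the index:
  borosilicate glass: σ_y = 42.40 MPa, ρ = 2240 kg/m³
  soda-lime glass: σ_y = 40.40 MPa, ρ = 2467 kg/m³
  borosilicate glass: M = 18.9 kN·m/kg
  soda-lime glass: M = 16.4 kN·m/kg
Highest index: borosilicate glass.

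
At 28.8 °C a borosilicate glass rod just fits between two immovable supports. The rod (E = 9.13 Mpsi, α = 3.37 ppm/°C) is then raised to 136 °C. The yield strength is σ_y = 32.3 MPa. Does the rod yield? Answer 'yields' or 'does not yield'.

does not yield

E = 9.13 Mpsi = 62.95 GPa.
ΔT = 107.2 K. Constrained thermal stress σ = E·α·ΔT = 62.95×10³ MPa × 3.37×10⁻⁶ × 107.2 = 22.7 MPa (compressive).
Compare to σ_y = 32.3 MPa: σ < σ_y, so it does not yield.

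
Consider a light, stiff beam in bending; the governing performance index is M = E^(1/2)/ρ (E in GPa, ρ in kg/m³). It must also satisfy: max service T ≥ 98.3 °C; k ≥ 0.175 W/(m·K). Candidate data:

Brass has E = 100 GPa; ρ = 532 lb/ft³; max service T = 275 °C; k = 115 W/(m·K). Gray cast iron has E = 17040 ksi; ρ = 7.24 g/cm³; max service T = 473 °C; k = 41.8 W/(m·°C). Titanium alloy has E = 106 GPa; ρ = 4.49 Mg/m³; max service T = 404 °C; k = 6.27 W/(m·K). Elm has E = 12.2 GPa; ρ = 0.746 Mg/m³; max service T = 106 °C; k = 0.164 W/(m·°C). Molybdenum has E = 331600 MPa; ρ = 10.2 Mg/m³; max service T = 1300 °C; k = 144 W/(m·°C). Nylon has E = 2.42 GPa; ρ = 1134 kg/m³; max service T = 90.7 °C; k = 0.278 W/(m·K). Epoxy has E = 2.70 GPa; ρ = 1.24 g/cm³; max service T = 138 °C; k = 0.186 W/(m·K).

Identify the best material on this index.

Screen on constraints: max service T ≥ 98.3 °C; k ≥ 0.175 W/(m·K). Survivors: brass, gray cast iron, titanium alloy, molybdenum, epoxy.
In SI units:
  brass: E = 100.0 GPa, ρ = 8522 kg/m³
  gray cast iron: E = 117.5 GPa, ρ = 7240 kg/m³
  titanium alloy: E = 106.0 GPa, ρ = 4490 kg/m³
  molybdenum: E = 331.6 GPa, ρ = 10200 kg/m³
  epoxy: E = 2.700 GPa, ρ = 1240 kg/m³
  titanium alloy: M = 2.29×10⁻³
  molybdenum: M = 1.79×10⁻³
  gray cast iron: M = 1.50×10⁻³
  epoxy: M = 1.33×10⁻³
  brass: M = 1.17×10⁻³
Titanium alloy ranks first.

titanium alloy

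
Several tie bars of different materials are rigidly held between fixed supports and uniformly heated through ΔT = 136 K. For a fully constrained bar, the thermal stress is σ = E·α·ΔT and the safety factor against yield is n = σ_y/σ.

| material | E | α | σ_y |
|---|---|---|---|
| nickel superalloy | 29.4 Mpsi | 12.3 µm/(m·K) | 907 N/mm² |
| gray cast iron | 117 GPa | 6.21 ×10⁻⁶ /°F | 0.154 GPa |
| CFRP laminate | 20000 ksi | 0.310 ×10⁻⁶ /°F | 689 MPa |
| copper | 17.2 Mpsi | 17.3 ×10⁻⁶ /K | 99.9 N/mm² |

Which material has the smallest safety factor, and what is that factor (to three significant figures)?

copper, n = 0.358

With everything in SI (GPa, ×10⁻⁶/K, MPa):
  nickel superalloy: E = 202.7, α = 12.3, σ_y = 907.0 → σ = 339 MPa, n = 2.67
  gray cast iron: E = 117.0, α = 11.2, σ_y = 154.0 → σ = 178 MPa, n = 0.866
  CFRP laminate: E = 137.9, α = 0.558, σ_y = 689.0 → σ = 10.5 MPa, n = 65.8
  copper: E = 118.6, α = 17.3, σ_y = 99.90 → σ = 279 MPa, n = 0.358
Copper has the lowest safety factor, n = 0.358.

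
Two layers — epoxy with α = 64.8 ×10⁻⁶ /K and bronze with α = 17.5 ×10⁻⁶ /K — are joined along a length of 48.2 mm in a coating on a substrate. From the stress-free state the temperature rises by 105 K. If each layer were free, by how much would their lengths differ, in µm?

239 µm

Δα = |64.8 − 17.5|×10⁻⁶/K = 47.3×10⁻⁶/K.
ΔL_mismatch = Δα·L·ΔT = 47.3×10⁻⁶ × 48.2 mm × 105.0 K = 239 µm.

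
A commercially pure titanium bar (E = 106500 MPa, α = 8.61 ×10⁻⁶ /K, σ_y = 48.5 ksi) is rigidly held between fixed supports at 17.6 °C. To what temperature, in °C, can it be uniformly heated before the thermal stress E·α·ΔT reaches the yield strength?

E = 106500 MPa = 106.5 GPa.
σ_y = 48.5 ksi = 334.4 MPa.
E·α·ΔT = 334.4 MPa ⇒ ΔT = 334.4 / (106.5×10³ × 8.61×10⁻⁶) = 364.7 K.
T = 17.6 + 364.7 = 382.3 °C.

382 °C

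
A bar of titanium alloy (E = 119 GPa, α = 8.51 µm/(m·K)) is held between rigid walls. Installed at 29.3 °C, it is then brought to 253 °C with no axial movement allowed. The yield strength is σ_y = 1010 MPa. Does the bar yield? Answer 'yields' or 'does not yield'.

ΔT = 223.7 K. Constrained thermal stress σ = E·α·ΔT = 119.0×10³ MPa × 8.51×10⁻⁶ × 223.7 = 227 MPa (compressive).
Compare to σ_y = 1010 MPa: σ < σ_y, so it does not yield.

does not yield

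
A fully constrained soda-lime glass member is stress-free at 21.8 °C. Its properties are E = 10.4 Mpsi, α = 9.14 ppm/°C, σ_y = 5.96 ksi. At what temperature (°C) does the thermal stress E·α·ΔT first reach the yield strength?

84.5 °C

E = 10.4 Mpsi = 71.71 GPa.
σ_y = 5.96 ksi = 41.09 MPa.
E·α·ΔT = 41.09 MPa ⇒ ΔT = 41.09 / (71.71×10³ × 9.14×10⁻⁶) = 62.70 K.
T = 21.8 + 62.70 = 84.50 °C.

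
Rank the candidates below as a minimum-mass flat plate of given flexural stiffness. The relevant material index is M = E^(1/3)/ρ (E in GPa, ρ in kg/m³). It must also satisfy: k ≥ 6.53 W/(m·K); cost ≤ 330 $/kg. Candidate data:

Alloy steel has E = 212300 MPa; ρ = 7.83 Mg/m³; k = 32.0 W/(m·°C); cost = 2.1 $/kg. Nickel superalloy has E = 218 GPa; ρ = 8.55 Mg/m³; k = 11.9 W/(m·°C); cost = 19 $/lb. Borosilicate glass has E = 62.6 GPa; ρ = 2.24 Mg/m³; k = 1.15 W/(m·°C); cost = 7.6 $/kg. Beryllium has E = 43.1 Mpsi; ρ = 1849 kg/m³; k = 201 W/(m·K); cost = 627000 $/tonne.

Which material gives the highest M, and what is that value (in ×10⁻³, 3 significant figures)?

alloy steel, M = 0.762×10⁻³

Screen on constraints: k ≥ 6.53 W/(m·K); cost ≤ 330 $/kg. Survivors: alloy steel, nickel superalloy.
After converting to SI:
  alloy steel: E = 212.3 GPa, ρ = 7830 kg/m³
  nickel superalloy: E = 218.0 GPa, ρ = 8550 kg/m³
  alloy steel: M = 0.762×10⁻³
  nickel superalloy: M = 0.704×10⁻³
Alloy steel ranks first.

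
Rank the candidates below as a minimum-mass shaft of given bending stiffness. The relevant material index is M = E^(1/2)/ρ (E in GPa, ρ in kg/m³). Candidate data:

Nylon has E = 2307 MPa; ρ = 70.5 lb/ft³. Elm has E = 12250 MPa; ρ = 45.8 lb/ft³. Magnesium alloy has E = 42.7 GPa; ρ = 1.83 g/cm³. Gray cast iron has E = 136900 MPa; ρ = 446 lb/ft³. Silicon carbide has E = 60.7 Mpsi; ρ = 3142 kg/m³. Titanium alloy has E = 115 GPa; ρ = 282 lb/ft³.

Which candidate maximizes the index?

Convert each candidate to consistent units, then evaluate M:
  nylon: E = 2.307 GPa, ρ = 1129 kg/m³
  elm: E = 12.25 GPa, ρ = 733.6 kg/m³
  magnesium alloy: E = 42.70 GPa, ρ = 1830 kg/m³
  gray cast iron: E = 136.9 GPa, ρ = 7144 kg/m³
  silicon carbide: E = 418.5 GPa, ρ = 3142 kg/m³
  titanium alloy: E = 115.0 GPa, ρ = 4517 kg/m³
  silicon carbide: M = 6.51×10⁻³
  elm: M = 4.77×10⁻³
  magnesium alloy: M = 3.57×10⁻³
  titanium alloy: M = 2.37×10⁻³
  gray cast iron: M = 1.64×10⁻³
  nylon: M = 1.34×10⁻³
Highest index: silicon carbide.

silicon carbide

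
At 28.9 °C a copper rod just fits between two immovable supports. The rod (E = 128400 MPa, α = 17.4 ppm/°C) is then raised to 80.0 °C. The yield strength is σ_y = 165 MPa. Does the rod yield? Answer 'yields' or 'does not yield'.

does not yield

E = 128400 MPa = 128.4 GPa.
ΔT = 51.10 K. Constrained thermal stress σ = E·α·ΔT = 128.4×10³ MPa × 17.4×10⁻⁶ × 51.10 = 114 MPa (compressive).
Compare to σ_y = 165 MPa: σ < σ_y, so it does not yield.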